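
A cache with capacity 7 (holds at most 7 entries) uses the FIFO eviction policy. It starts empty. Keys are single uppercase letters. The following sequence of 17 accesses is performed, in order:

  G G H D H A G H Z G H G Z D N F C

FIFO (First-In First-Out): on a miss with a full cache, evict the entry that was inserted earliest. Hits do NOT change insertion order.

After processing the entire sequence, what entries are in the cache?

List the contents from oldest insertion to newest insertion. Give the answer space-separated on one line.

FIFO simulation (capacity=7):
  1. access G: MISS. Cache (old->new): [G]
  2. access G: HIT. Cache (old->new): [G]
  3. access H: MISS. Cache (old->new): [G H]
  4. access D: MISS. Cache (old->new): [G H D]
  5. access H: HIT. Cache (old->new): [G H D]
  6. access A: MISS. Cache (old->new): [G H D A]
  7. access G: HIT. Cache (old->new): [G H D A]
  8. access H: HIT. Cache (old->new): [G H D A]
  9. access Z: MISS. Cache (old->new): [G H D A Z]
  10. access G: HIT. Cache (old->new): [G H D A Z]
  11. access H: HIT. Cache (old->new): [G H D A Z]
  12. access G: HIT. Cache (old->new): [G H D A Z]
  13. access Z: HIT. Cache (old->new): [G H D A Z]
  14. access D: HIT. Cache (old->new): [G H D A Z]
  15. access N: MISS. Cache (old->new): [G H D A Z N]
  16. access F: MISS. Cache (old->new): [G H D A Z N F]
  17. access C: MISS, evict G. Cache (old->new): [H D A Z N F C]
Total: 9 hits, 8 misses, 1 evictions

Answer: H D A Z N F C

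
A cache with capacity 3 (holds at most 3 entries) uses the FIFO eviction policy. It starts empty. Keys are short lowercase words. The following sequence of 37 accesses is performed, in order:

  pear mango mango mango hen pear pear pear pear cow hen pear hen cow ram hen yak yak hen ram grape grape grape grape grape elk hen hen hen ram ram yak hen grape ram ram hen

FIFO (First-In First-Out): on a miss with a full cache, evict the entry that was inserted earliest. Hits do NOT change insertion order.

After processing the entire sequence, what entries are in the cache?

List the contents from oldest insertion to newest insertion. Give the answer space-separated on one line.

Answer: yak grape hen

Derivation:
FIFO simulation (capacity=3):
  1. access pear: MISS. Cache (old->new): [pear]
  2. access mango: MISS. Cache (old->new): [pear mango]
  3. access mango: HIT. Cache (old->new): [pear mango]
  4. access mango: HIT. Cache (old->new): [pear mango]
  5. access hen: MISS. Cache (old->new): [pear mango hen]
  6. access pear: HIT. Cache (old->new): [pear mango hen]
  7. access pear: HIT. Cache (old->new): [pear mango hen]
  8. access pear: HIT. Cache (old->new): [pear mango hen]
  9. access pear: HIT. Cache (old->new): [pear mango hen]
  10. access cow: MISS, evict pear. Cache (old->new): [mango hen cow]
  11. access hen: HIT. Cache (old->new): [mango hen cow]
  12. access pear: MISS, evict mango. Cache (old->new): [hen cow pear]
  13. access hen: HIT. Cache (old->new): [hen cow pear]
  14. access cow: HIT. Cache (old->new): [hen cow pear]
  15. access ram: MISS, evict hen. Cache (old->new): [cow pear ram]
  16. access hen: MISS, evict cow. Cache (old->new): [pear ram hen]
  17. access yak: MISS, evict pear. Cache (old->new): [ram hen yak]
  18. access yak: HIT. Cache (old->new): [ram hen yak]
  19. access hen: HIT. Cache (old->new): [ram hen yak]
  20. access ram: HIT. Cache (old->new): [ram hen yak]
  21. access grape: MISS, evict ram. Cache (old->new): [hen yak grape]
  22. access grape: HIT. Cache (old->new): [hen yak grape]
  23. access grape: HIT. Cache (old->new): [hen yak grape]
  24. access grape: HIT. Cache (old->new): [hen yak grape]
  25. access grape: HIT. Cache (old->new): [hen yak grape]
  26. access elk: MISS, evict hen. Cache (old->new): [yak grape elk]
  27. access hen: MISS, evict yak. Cache (old->new): [grape elk hen]
  28. access hen: HIT. Cache (old->new): [grape elk hen]
  29. access hen: HIT. Cache (old->new): [grape elk hen]
  30. access ram: MISS, evict grape. Cache (old->new): [elk hen ram]
  31. access ram: HIT. Cache (old->new): [elk hen ram]
  32. access yak: MISS, evict elk. Cache (old->new): [hen ram yak]
  33. access hen: HIT. Cache (old->new): [hen ram yak]
  34. access grape: MISS, evict hen. Cache (old->new): [ram yak grape]
  35. access ram: HIT. Cache (old->new): [ram yak grape]
  36. access ram: HIT. Cache (old->new): [ram yak grape]
  37. access hen: MISS, evict ram. Cache (old->new): [yak grape hen]
Total: 22 hits, 15 misses, 12 evictions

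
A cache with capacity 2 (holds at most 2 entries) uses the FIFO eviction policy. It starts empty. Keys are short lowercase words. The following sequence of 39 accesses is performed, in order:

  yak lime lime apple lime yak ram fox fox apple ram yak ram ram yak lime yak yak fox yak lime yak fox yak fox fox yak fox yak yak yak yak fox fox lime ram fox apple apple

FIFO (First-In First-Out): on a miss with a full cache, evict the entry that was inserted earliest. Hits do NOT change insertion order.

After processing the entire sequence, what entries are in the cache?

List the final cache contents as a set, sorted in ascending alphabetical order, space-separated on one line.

Answer: apple fox

Derivation:
FIFO simulation (capacity=2):
  1. access yak: MISS. Cache (old->new): [yak]
  2. access lime: MISS. Cache (old->new): [yak lime]
  3. access lime: HIT. Cache (old->new): [yak lime]
  4. access apple: MISS, evict yak. Cache (old->new): [lime apple]
  5. access lime: HIT. Cache (old->new): [lime apple]
  6. access yak: MISS, evict lime. Cache (old->new): [apple yak]
  7. access ram: MISS, evict apple. Cache (old->new): [yak ram]
  8. access fox: MISS, evict yak. Cache (old->new): [ram fox]
  9. access fox: HIT. Cache (old->new): [ram fox]
  10. access apple: MISS, evict ram. Cache (old->new): [fox apple]
  11. access ram: MISS, evict fox. Cache (old->new): [apple ram]
  12. access yak: MISS, evict apple. Cache (old->new): [ram yak]
  13. access ram: HIT. Cache (old->new): [ram yak]
  14. access ram: HIT. Cache (old->new): [ram yak]
  15. access yak: HIT. Cache (old->new): [ram yak]
  16. access lime: MISS, evict ram. Cache (old->new): [yak lime]
  17. access yak: HIT. Cache (old->new): [yak lime]
  18. access yak: HIT. Cache (old->new): [yak lime]
  19. access fox: MISS, evict yak. Cache (old->new): [lime fox]
  20. access yak: MISS, evict lime. Cache (old->new): [fox yak]
  21. access lime: MISS, evict fox. Cache (old->new): [yak lime]
  22. access yak: HIT. Cache (old->new): [yak lime]
  23. access fox: MISS, evict yak. Cache (old->new): [lime fox]
  24. access yak: MISS, evict lime. Cache (old->new): [fox yak]
  25. access fox: HIT. Cache (old->new): [fox yak]
  26. access fox: HIT. Cache (old->new): [fox yak]
  27. access yak: HIT. Cache (old->new): [fox yak]
  28. access fox: HIT. Cache (old->new): [fox yak]
  29. access yak: HIT. Cache (old->new): [fox yak]
  30. access yak: HIT. Cache (old->new): [fox yak]
  31. access yak: HIT. Cache (old->new): [fox yak]
  32. access yak: HIT. Cache (old->new): [fox yak]
  33. access fox: HIT. Cache (old->new): [fox yak]
  34. access fox: HIT. Cache (old->new): [fox yak]
  35. access lime: MISS, evict fox. Cache (old->new): [yak lime]
  36. access ram: MISS, evict yak. Cache (old->new): [lime ram]
  37. access fox: MISS, evict lime. Cache (old->new): [ram fox]
  38. access apple: MISS, evict ram. Cache (old->new): [fox apple]
  39. access apple: HIT. Cache (old->new): [fox apple]
Total: 20 hits, 19 misses, 17 evictions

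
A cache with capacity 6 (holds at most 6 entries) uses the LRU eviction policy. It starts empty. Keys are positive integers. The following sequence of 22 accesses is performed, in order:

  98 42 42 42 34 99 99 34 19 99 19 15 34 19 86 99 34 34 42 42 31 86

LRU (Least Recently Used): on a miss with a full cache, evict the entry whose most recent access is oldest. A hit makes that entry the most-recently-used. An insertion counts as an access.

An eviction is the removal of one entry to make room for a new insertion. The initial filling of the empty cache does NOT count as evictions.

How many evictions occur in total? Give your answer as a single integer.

LRU simulation (capacity=6):
  1. access 98: MISS. Cache (LRU->MRU): [98]
  2. access 42: MISS. Cache (LRU->MRU): [98 42]
  3. access 42: HIT. Cache (LRU->MRU): [98 42]
  4. access 42: HIT. Cache (LRU->MRU): [98 42]
  5. access 34: MISS. Cache (LRU->MRU): [98 42 34]
  6. access 99: MISS. Cache (LRU->MRU): [98 42 34 99]
  7. access 99: HIT. Cache (LRU->MRU): [98 42 34 99]
  8. access 34: HIT. Cache (LRU->MRU): [98 42 99 34]
  9. access 19: MISS. Cache (LRU->MRU): [98 42 99 34 19]
  10. access 99: HIT. Cache (LRU->MRU): [98 42 34 19 99]
  11. access 19: HIT. Cache (LRU->MRU): [98 42 34 99 19]
  12. access 15: MISS. Cache (LRU->MRU): [98 42 34 99 19 15]
  13. access 34: HIT. Cache (LRU->MRU): [98 42 99 19 15 34]
  14. access 19: HIT. Cache (LRU->MRU): [98 42 99 15 34 19]
  15. access 86: MISS, evict 98. Cache (LRU->MRU): [42 99 15 34 19 86]
  16. access 99: HIT. Cache (LRU->MRU): [42 15 34 19 86 99]
  17. access 34: HIT. Cache (LRU->MRU): [42 15 19 86 99 34]
  18. access 34: HIT. Cache (LRU->MRU): [42 15 19 86 99 34]
  19. access 42: HIT. Cache (LRU->MRU): [15 19 86 99 34 42]
  20. access 42: HIT. Cache (LRU->MRU): [15 19 86 99 34 42]
  21. access 31: MISS, evict 15. Cache (LRU->MRU): [19 86 99 34 42 31]
  22. access 86: HIT. Cache (LRU->MRU): [19 99 34 42 31 86]
Total: 14 hits, 8 misses, 2 evictions

Answer: 2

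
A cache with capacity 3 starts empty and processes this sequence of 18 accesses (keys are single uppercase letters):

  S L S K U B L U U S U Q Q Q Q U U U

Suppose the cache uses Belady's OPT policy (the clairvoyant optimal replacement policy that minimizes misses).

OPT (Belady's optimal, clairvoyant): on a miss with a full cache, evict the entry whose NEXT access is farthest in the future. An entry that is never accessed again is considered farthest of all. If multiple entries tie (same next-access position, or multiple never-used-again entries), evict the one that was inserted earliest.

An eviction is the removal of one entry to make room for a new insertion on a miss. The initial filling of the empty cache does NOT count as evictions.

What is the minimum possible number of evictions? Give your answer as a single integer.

Answer: 4

Derivation:
OPT (Belady) simulation (capacity=3):
  1. access S: MISS. Cache: [S]
  2. access L: MISS. Cache: [S L]
  3. access S: HIT. Next use of S: step 10. Cache: [S L]
  4. access K: MISS. Cache: [S L K]
  5. access U: MISS, evict K (next use: never). Cache: [S L U]
  6. access B: MISS, evict S (next use: step 10). Cache: [L U B]
  7. access L: HIT. Next use of L: never. Cache: [L U B]
  8. access U: HIT. Next use of U: step 9. Cache: [L U B]
  9. access U: HIT. Next use of U: step 11. Cache: [L U B]
  10. access S: MISS, evict L (next use: never). Cache: [U B S]
  11. access U: HIT. Next use of U: step 16. Cache: [U B S]
  12. access Q: MISS, evict B (next use: never). Cache: [U S Q]
  13. access Q: HIT. Next use of Q: step 14. Cache: [U S Q]
  14. access Q: HIT. Next use of Q: step 15. Cache: [U S Q]
  15. access Q: HIT. Next use of Q: never. Cache: [U S Q]
  16. access U: HIT. Next use of U: step 17. Cache: [U S Q]
  17. access U: HIT. Next use of U: step 18. Cache: [U S Q]
  18. access U: HIT. Next use of U: never. Cache: [U S Q]
Total: 11 hits, 7 misses, 4 evictions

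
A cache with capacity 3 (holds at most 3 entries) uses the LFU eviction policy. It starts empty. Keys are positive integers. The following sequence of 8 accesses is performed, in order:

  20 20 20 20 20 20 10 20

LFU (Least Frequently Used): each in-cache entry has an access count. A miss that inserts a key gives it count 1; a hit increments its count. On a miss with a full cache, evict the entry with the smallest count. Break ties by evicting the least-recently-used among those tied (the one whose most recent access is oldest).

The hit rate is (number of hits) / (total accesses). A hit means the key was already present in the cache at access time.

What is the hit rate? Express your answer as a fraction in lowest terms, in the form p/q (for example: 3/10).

Answer: 3/4

Derivation:
LFU simulation (capacity=3):
  1. access 20: MISS. Cache: [20(c=1)]
  2. access 20: HIT, count now 2. Cache: [20(c=2)]
  3. access 20: HIT, count now 3. Cache: [20(c=3)]
  4. access 20: HIT, count now 4. Cache: [20(c=4)]
  5. access 20: HIT, count now 5. Cache: [20(c=5)]
  6. access 20: HIT, count now 6. Cache: [20(c=6)]
  7. access 10: MISS. Cache: [10(c=1) 20(c=6)]
  8. access 20: HIT, count now 7. Cache: [10(c=1) 20(c=7)]
Total: 6 hits, 2 misses, 0 evictions

Hit rate = 6/8 = 3/4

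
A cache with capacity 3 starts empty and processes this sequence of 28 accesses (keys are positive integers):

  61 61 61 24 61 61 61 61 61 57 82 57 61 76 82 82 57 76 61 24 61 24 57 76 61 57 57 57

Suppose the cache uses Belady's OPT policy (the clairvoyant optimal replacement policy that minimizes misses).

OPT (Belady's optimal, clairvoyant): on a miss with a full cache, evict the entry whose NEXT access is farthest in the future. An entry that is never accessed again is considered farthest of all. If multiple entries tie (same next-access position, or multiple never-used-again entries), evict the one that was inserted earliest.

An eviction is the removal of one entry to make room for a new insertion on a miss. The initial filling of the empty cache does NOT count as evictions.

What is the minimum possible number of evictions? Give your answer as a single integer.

Answer: 5

Derivation:
OPT (Belady) simulation (capacity=3):
  1. access 61: MISS. Cache: [61]
  2. access 61: HIT. Next use of 61: step 3. Cache: [61]
  3. access 61: HIT. Next use of 61: step 5. Cache: [61]
  4. access 24: MISS. Cache: [61 24]
  5. access 61: HIT. Next use of 61: step 6. Cache: [61 24]
  6. access 61: HIT. Next use of 61: step 7. Cache: [61 24]
  7. access 61: HIT. Next use of 61: step 8. Cache: [61 24]
  8. access 61: HIT. Next use of 61: step 9. Cache: [61 24]
  9. access 61: HIT. Next use of 61: step 13. Cache: [61 24]
  10. access 57: MISS. Cache: [61 24 57]
  11. access 82: MISS, evict 24 (next use: step 20). Cache: [61 57 82]
  12. access 57: HIT. Next use of 57: step 17. Cache: [61 57 82]
  13. access 61: HIT. Next use of 61: step 19. Cache: [61 57 82]
  14. access 76: MISS, evict 61 (next use: step 19). Cache: [57 82 76]
  15. access 82: HIT. Next use of 82: step 16. Cache: [57 82 76]
  16. access 82: HIT. Next use of 82: never. Cache: [57 82 76]
  17. access 57: HIT. Next use of 57: step 23. Cache: [57 82 76]
  18. access 76: HIT. Next use of 76: step 24. Cache: [57 82 76]
  19. access 61: MISS, evict 82 (next use: never). Cache: [57 76 61]
  20. access 24: MISS, evict 76 (next use: step 24). Cache: [57 61 24]
  21. access 61: HIT. Next use of 61: step 25. Cache: [57 61 24]
  22. access 24: HIT. Next use of 24: never. Cache: [57 61 24]
  23. access 57: HIT. Next use of 57: step 26. Cache: [57 61 24]
  24. access 76: MISS, evict 24 (next use: never). Cache: [57 61 76]
  25. access 61: HIT. Next use of 61: never. Cache: [57 61 76]
  26. access 57: HIT. Next use of 57: step 27. Cache: [57 61 76]
  27. access 57: HIT. Next use of 57: step 28. Cache: [57 61 76]
  28. access 57: HIT. Next use of 57: never. Cache: [57 61 76]
Total: 20 hits, 8 misses, 5 evictions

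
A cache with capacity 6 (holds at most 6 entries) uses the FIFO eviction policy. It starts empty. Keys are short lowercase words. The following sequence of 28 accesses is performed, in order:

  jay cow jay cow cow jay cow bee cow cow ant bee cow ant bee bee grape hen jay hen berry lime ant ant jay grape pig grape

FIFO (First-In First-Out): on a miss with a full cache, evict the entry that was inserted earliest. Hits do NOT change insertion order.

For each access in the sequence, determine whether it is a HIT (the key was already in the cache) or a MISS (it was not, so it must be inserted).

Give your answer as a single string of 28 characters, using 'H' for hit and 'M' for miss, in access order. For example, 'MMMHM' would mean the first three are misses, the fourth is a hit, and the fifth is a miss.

FIFO simulation (capacity=6):
  1. access jay: MISS. Cache (old->new): [jay]
  2. access cow: MISS. Cache (old->new): [jay cow]
  3. access jay: HIT. Cache (old->new): [jay cow]
  4. access cow: HIT. Cache (old->new): [jay cow]
  5. access cow: HIT. Cache (old->new): [jay cow]
  6. access jay: HIT. Cache (old->new): [jay cow]
  7. access cow: HIT. Cache (old->new): [jay cow]
  8. access bee: MISS. Cache (old->new): [jay cow bee]
  9. access cow: HIT. Cache (old->new): [jay cow bee]
  10. access cow: HIT. Cache (old->new): [jay cow bee]
  11. access ant: MISS. Cache (old->new): [jay cow bee ant]
  12. access bee: HIT. Cache (old->new): [jay cow bee ant]
  13. access cow: HIT. Cache (old->new): [jay cow bee ant]
  14. access ant: HIT. Cache (old->new): [jay cow bee ant]
  15. access bee: HIT. Cache (old->new): [jay cow bee ant]
  16. access bee: HIT. Cache (old->new): [jay cow bee ant]
  17. access grape: MISS. Cache (old->new): [jay cow bee ant grape]
  18. access hen: MISS. Cache (old->new): [jay cow bee ant grape hen]
  19. access jay: HIT. Cache (old->new): [jay cow bee ant grape hen]
  20. access hen: HIT. Cache (old->new): [jay cow bee ant grape hen]
  21. access berry: MISS, evict jay. Cache (old->new): [cow bee ant grape hen berry]
  22. access lime: MISS, evict cow. Cache (old->new): [bee ant grape hen berry lime]
  23. access ant: HIT. Cache (old->new): [bee ant grape hen berry lime]
  24. access ant: HIT. Cache (old->new): [bee ant grape hen berry lime]
  25. access jay: MISS, evict bee. Cache (old->new): [ant grape hen berry lime jay]
  26. access grape: HIT. Cache (old->new): [ant grape hen berry lime jay]
  27. access pig: MISS, evict ant. Cache (old->new): [grape hen berry lime jay pig]
  28. access grape: HIT. Cache (old->new): [grape hen berry lime jay pig]
Total: 18 hits, 10 misses, 4 evictions

Answer: MMHHHHHMHHMHHHHHMMHHMMHHMHMH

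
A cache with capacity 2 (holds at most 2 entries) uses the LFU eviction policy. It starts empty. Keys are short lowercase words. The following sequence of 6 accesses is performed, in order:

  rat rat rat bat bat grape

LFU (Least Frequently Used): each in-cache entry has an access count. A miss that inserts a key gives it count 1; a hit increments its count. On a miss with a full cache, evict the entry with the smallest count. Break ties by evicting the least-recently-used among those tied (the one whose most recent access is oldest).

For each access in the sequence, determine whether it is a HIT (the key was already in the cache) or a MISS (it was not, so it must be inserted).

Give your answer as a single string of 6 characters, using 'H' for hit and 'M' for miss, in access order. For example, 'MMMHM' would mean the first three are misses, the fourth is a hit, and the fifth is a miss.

LFU simulation (capacity=2):
  1. access rat: MISS. Cache: [rat(c=1)]
  2. access rat: HIT, count now 2. Cache: [rat(c=2)]
  3. access rat: HIT, count now 3. Cache: [rat(c=3)]
  4. access bat: MISS. Cache: [bat(c=1) rat(c=3)]
  5. access bat: HIT, count now 2. Cache: [bat(c=2) rat(c=3)]
  6. access grape: MISS, evict bat(c=2). Cache: [grape(c=1) rat(c=3)]
Total: 3 hits, 3 misses, 1 evictions

Answer: MHHMHM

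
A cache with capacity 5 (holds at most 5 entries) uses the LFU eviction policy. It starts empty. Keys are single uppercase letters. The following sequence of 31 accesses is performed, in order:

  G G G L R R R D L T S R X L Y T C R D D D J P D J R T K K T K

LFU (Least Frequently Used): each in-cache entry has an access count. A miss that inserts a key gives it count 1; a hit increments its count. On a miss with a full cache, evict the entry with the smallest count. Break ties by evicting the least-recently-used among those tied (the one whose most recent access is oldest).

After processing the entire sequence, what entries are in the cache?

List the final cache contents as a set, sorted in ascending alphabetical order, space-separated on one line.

LFU simulation (capacity=5):
  1. access G: MISS. Cache: [G(c=1)]
  2. access G: HIT, count now 2. Cache: [G(c=2)]
  3. access G: HIT, count now 3. Cache: [G(c=3)]
  4. access L: MISS. Cache: [L(c=1) G(c=3)]
  5. access R: MISS. Cache: [L(c=1) R(c=1) G(c=3)]
  6. access R: HIT, count now 2. Cache: [L(c=1) R(c=2) G(c=3)]
  7. access R: HIT, count now 3. Cache: [L(c=1) G(c=3) R(c=3)]
  8. access D: MISS. Cache: [L(c=1) D(c=1) G(c=3) R(c=3)]
  9. access L: HIT, count now 2. Cache: [D(c=1) L(c=2) G(c=3) R(c=3)]
  10. access T: MISS. Cache: [D(c=1) T(c=1) L(c=2) G(c=3) R(c=3)]
  11. access S: MISS, evict D(c=1). Cache: [T(c=1) S(c=1) L(c=2) G(c=3) R(c=3)]
  12. access R: HIT, count now 4. Cache: [T(c=1) S(c=1) L(c=2) G(c=3) R(c=4)]
  13. access X: MISS, evict T(c=1). Cache: [S(c=1) X(c=1) L(c=2) G(c=3) R(c=4)]
  14. access L: HIT, count now 3. Cache: [S(c=1) X(c=1) G(c=3) L(c=3) R(c=4)]
  15. access Y: MISS, evict S(c=1). Cache: [X(c=1) Y(c=1) G(c=3) L(c=3) R(c=4)]
  16. access T: MISS, evict X(c=1). Cache: [Y(c=1) T(c=1) G(c=3) L(c=3) R(c=4)]
  17. access C: MISS, evict Y(c=1). Cache: [T(c=1) C(c=1) G(c=3) L(c=3) R(c=4)]
  18. access R: HIT, count now 5. Cache: [T(c=1) C(c=1) G(c=3) L(c=3) R(c=5)]
  19. access D: MISS, evict T(c=1). Cache: [C(c=1) D(c=1) G(c=3) L(c=3) R(c=5)]
  20. access D: HIT, count now 2. Cache: [C(c=1) D(c=2) G(c=3) L(c=3) R(c=5)]
  21. access D: HIT, count now 3. Cache: [C(c=1) G(c=3) L(c=3) D(c=3) R(c=5)]
  22. access J: MISS, evict C(c=1). Cache: [J(c=1) G(c=3) L(c=3) D(c=3) R(c=5)]
  23. access P: MISS, evict J(c=1). Cache: [P(c=1) G(c=3) L(c=3) D(c=3) R(c=5)]
  24. access D: HIT, count now 4. Cache: [P(c=1) G(c=3) L(c=3) D(c=4) R(c=5)]
  25. access J: MISS, evict P(c=1). Cache: [J(c=1) G(c=3) L(c=3) D(c=4) R(c=5)]
  26. access R: HIT, count now 6. Cache: [J(c=1) G(c=3) L(c=3) D(c=4) R(c=6)]
  27. access T: MISS, evict J(c=1). Cache: [T(c=1) G(c=3) L(c=3) D(c=4) R(c=6)]
  28. access K: MISS, evict T(c=1). Cache: [K(c=1) G(c=3) L(c=3) D(c=4) R(c=6)]
  29. access K: HIT, count now 2. Cache: [K(c=2) G(c=3) L(c=3) D(c=4) R(c=6)]
  30. access T: MISS, evict K(c=2). Cache: [T(c=1) G(c=3) L(c=3) D(c=4) R(c=6)]
  31. access K: MISS, evict T(c=1). Cache: [K(c=1) G(c=3) L(c=3) D(c=4) R(c=6)]
Total: 13 hits, 18 misses, 13 evictions

Answer: D G K L R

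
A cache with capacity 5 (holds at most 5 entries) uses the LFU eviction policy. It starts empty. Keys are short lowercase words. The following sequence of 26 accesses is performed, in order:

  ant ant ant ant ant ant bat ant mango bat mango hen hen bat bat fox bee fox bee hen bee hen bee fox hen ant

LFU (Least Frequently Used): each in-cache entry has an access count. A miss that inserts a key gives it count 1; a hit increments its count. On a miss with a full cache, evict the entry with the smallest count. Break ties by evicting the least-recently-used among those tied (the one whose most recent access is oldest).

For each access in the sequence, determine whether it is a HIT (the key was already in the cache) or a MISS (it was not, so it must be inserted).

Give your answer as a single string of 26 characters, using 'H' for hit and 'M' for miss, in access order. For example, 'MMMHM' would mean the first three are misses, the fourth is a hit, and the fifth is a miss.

Answer: MHHHHHMHMHHMHHHMMMMHHHHMHH

Derivation:
LFU simulation (capacity=5):
  1. access ant: MISS. Cache: [ant(c=1)]
  2. access ant: HIT, count now 2. Cache: [ant(c=2)]
  3. access ant: HIT, count now 3. Cache: [ant(c=3)]
  4. access ant: HIT, count now 4. Cache: [ant(c=4)]
  5. access ant: HIT, count now 5. Cache: [ant(c=5)]
  6. access ant: HIT, count now 6. Cache: [ant(c=6)]
  7. access bat: MISS. Cache: [bat(c=1) ant(c=6)]
  8. access ant: HIT, count now 7. Cache: [bat(c=1) ant(c=7)]
  9. access mango: MISS. Cache: [bat(c=1) mango(c=1) ant(c=7)]
  10. access bat: HIT, count now 2. Cache: [mango(c=1) bat(c=2) ant(c=7)]
  11. access mango: HIT, count now 2. Cache: [bat(c=2) mango(c=2) ant(c=7)]
  12. access hen: MISS. Cache: [hen(c=1) bat(c=2) mango(c=2) ant(c=7)]
  13. access hen: HIT, count now 2. Cache: [bat(c=2) mango(c=2) hen(c=2) ant(c=7)]
  14. access bat: HIT, count now 3. Cache: [mango(c=2) hen(c=2) bat(c=3) ant(c=7)]
  15. access bat: HIT, count now 4. Cache: [mango(c=2) hen(c=2) bat(c=4) ant(c=7)]
  16. access fox: MISS. Cache: [fox(c=1) mango(c=2) hen(c=2) bat(c=4) ant(c=7)]
  17. access bee: MISS, evict fox(c=1). Cache: [bee(c=1) mango(c=2) hen(c=2) bat(c=4) ant(c=7)]
  18. access fox: MISS, evict bee(c=1). Cache: [fox(c=1) mango(c=2) hen(c=2) bat(c=4) ant(c=7)]
  19. access bee: MISS, evict fox(c=1). Cache: [bee(c=1) mango(c=2) hen(c=2) bat(c=4) ant(c=7)]
  20. access hen: HIT, count now 3. Cache: [bee(c=1) mango(c=2) hen(c=3) bat(c=4) ant(c=7)]
  21. access bee: HIT, count now 2. Cache: [mango(c=2) bee(c=2) hen(c=3) bat(c=4) ant(c=7)]
  22. access hen: HIT, count now 4. Cache: [mango(c=2) bee(c=2) bat(c=4) hen(c=4) ant(c=7)]
  23. access bee: HIT, count now 3. Cache: [mango(c=2) bee(c=3) bat(c=4) hen(c=4) ant(c=7)]
  24. access fox: MISS, evict mango(c=2). Cache: [fox(c=1) bee(c=3) bat(c=4) hen(c=4) ant(c=7)]
  25. access hen: HIT, count now 5. Cache: [fox(c=1) bee(c=3) bat(c=4) hen(c=5) ant(c=7)]
  26. access ant: HIT, count now 8. Cache: [fox(c=1) bee(c=3) bat(c=4) hen(c=5) ant(c=8)]
Total: 17 hits, 9 misses, 4 evictions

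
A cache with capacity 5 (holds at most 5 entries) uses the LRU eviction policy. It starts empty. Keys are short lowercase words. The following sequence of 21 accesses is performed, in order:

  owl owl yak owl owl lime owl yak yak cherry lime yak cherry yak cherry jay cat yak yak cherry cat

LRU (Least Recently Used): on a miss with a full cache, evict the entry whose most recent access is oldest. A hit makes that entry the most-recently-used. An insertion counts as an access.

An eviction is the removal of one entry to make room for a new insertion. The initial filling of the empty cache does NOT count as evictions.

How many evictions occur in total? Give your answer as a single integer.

LRU simulation (capacity=5):
  1. access owl: MISS. Cache (LRU->MRU): [owl]
  2. access owl: HIT. Cache (LRU->MRU): [owl]
  3. access yak: MISS. Cache (LRU->MRU): [owl yak]
  4. access owl: HIT. Cache (LRU->MRU): [yak owl]
  5. access owl: HIT. Cache (LRU->MRU): [yak owl]
  6. access lime: MISS. Cache (LRU->MRU): [yak owl lime]
  7. access owl: HIT. Cache (LRU->MRU): [yak lime owl]
  8. access yak: HIT. Cache (LRU->MRU): [lime owl yak]
  9. access yak: HIT. Cache (LRU->MRU): [lime owl yak]
  10. access cherry: MISS. Cache (LRU->MRU): [lime owl yak cherry]
  11. access lime: HIT. Cache (LRU->MRU): [owl yak cherry lime]
  12. access yak: HIT. Cache (LRU->MRU): [owl cherry lime yak]
  13. access cherry: HIT. Cache (LRU->MRU): [owl lime yak cherry]
  14. access yak: HIT. Cache (LRU->MRU): [owl lime cherry yak]
  15. access cherry: HIT. Cache (LRU->MRU): [owl lime yak cherry]
  16. access jay: MISS. Cache (LRU->MRU): [owl lime yak cherry jay]
  17. access cat: MISS, evict owl. Cache (LRU->MRU): [lime yak cherry jay cat]
  18. access yak: HIT. Cache (LRU->MRU): [lime cherry jay cat yak]
  19. access yak: HIT. Cache (LRU->MRU): [lime cherry jay cat yak]
  20. access cherry: HIT. Cache (LRU->MRU): [lime jay cat yak cherry]
  21. access cat: HIT. Cache (LRU->MRU): [lime jay yak cherry cat]
Total: 15 hits, 6 misses, 1 evictions

Answer: 1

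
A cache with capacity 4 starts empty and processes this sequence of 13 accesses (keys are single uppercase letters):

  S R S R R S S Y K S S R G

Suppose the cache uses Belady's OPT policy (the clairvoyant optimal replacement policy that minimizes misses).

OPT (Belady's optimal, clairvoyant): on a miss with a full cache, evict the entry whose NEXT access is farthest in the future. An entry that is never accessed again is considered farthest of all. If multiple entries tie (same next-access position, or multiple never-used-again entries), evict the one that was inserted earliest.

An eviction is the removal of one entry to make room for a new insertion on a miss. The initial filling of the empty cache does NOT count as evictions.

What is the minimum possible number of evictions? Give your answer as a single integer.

Answer: 1

Derivation:
OPT (Belady) simulation (capacity=4):
  1. access S: MISS. Cache: [S]
  2. access R: MISS. Cache: [S R]
  3. access S: HIT. Next use of S: step 6. Cache: [S R]
  4. access R: HIT. Next use of R: step 5. Cache: [S R]
  5. access R: HIT. Next use of R: step 12. Cache: [S R]
  6. access S: HIT. Next use of S: step 7. Cache: [S R]
  7. access S: HIT. Next use of S: step 10. Cache: [S R]
  8. access Y: MISS. Cache: [S R Y]
  9. access K: MISS. Cache: [S R Y K]
  10. access S: HIT. Next use of S: step 11. Cache: [S R Y K]
  11. access S: HIT. Next use of S: never. Cache: [S R Y K]
  12. access R: HIT. Next use of R: never. Cache: [S R Y K]
  13. access G: MISS, evict S (next use: never). Cache: [R Y K G]
Total: 8 hits, 5 misses, 1 evictions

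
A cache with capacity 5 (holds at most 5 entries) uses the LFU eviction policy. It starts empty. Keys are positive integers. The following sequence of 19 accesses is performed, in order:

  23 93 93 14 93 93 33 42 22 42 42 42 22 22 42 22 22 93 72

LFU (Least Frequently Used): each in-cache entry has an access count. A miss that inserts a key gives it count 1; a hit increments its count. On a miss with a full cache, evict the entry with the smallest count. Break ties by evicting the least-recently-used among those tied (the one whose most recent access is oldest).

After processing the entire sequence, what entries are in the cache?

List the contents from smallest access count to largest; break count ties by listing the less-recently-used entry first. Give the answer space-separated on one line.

LFU simulation (capacity=5):
  1. access 23: MISS. Cache: [23(c=1)]
  2. access 93: MISS. Cache: [23(c=1) 93(c=1)]
  3. access 93: HIT, count now 2. Cache: [23(c=1) 93(c=2)]
  4. access 14: MISS. Cache: [23(c=1) 14(c=1) 93(c=2)]
  5. access 93: HIT, count now 3. Cache: [23(c=1) 14(c=1) 93(c=3)]
  6. access 93: HIT, count now 4. Cache: [23(c=1) 14(c=1) 93(c=4)]
  7. access 33: MISS. Cache: [23(c=1) 14(c=1) 33(c=1) 93(c=4)]
  8. access 42: MISS. Cache: [23(c=1) 14(c=1) 33(c=1) 42(c=1) 93(c=4)]
  9. access 22: MISS, evict 23(c=1). Cache: [14(c=1) 33(c=1) 42(c=1) 22(c=1) 93(c=4)]
  10. access 42: HIT, count now 2. Cache: [14(c=1) 33(c=1) 22(c=1) 42(c=2) 93(c=4)]
  11. access 42: HIT, count now 3. Cache: [14(c=1) 33(c=1) 22(c=1) 42(c=3) 93(c=4)]
  12. access 42: HIT, count now 4. Cache: [14(c=1) 33(c=1) 22(c=1) 93(c=4) 42(c=4)]
  13. access 22: HIT, count now 2. Cache: [14(c=1) 33(c=1) 22(c=2) 93(c=4) 42(c=4)]
  14. access 22: HIT, count now 3. Cache: [14(c=1) 33(c=1) 22(c=3) 93(c=4) 42(c=4)]
  15. access 42: HIT, count now 5. Cache: [14(c=1) 33(c=1) 22(c=3) 93(c=4) 42(c=5)]
  16. access 22: HIT, count now 4. Cache: [14(c=1) 33(c=1) 93(c=4) 22(c=4) 42(c=5)]
  17. access 22: HIT, count now 5. Cache: [14(c=1) 33(c=1) 93(c=4) 42(c=5) 22(c=5)]
  18. access 93: HIT, count now 5. Cache: [14(c=1) 33(c=1) 42(c=5) 22(c=5) 93(c=5)]
  19. access 72: MISS, evict 14(c=1). Cache: [33(c=1) 72(c=1) 42(c=5) 22(c=5) 93(c=5)]
Total: 12 hits, 7 misses, 2 evictions

Answer: 33 72 42 22 93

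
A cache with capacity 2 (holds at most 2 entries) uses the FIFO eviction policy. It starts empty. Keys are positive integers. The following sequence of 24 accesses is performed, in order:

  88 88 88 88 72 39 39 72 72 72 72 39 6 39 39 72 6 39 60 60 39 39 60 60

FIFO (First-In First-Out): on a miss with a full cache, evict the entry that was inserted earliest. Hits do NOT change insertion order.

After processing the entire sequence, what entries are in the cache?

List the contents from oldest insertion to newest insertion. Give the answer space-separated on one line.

Answer: 39 60

Derivation:
FIFO simulation (capacity=2):
  1. access 88: MISS. Cache (old->new): [88]
  2. access 88: HIT. Cache (old->new): [88]
  3. access 88: HIT. Cache (old->new): [88]
  4. access 88: HIT. Cache (old->new): [88]
  5. access 72: MISS. Cache (old->new): [88 72]
  6. access 39: MISS, evict 88. Cache (old->new): [72 39]
  7. access 39: HIT. Cache (old->new): [72 39]
  8. access 72: HIT. Cache (old->new): [72 39]
  9. access 72: HIT. Cache (old->new): [72 39]
  10. access 72: HIT. Cache (old->new): [72 39]
  11. access 72: HIT. Cache (old->new): [72 39]
  12. access 39: HIT. Cache (old->new): [72 39]
  13. access 6: MISS, evict 72. Cache (old->new): [39 6]
  14. access 39: HIT. Cache (old->new): [39 6]
  15. access 39: HIT. Cache (old->new): [39 6]
  16. access 72: MISS, evict 39. Cache (old->new): [6 72]
  17. access 6: HIT. Cache (old->new): [6 72]
  18. access 39: MISS, evict 6. Cache (old->new): [72 39]
  19. access 60: MISS, evict 72. Cache (old->new): [39 60]
  20. access 60: HIT. Cache (old->new): [39 60]
  21. access 39: HIT. Cache (old->new): [39 60]
  22. access 39: HIT. Cache (old->new): [39 60]
  23. access 60: HIT. Cache (old->new): [39 60]
  24. access 60: HIT. Cache (old->new): [39 60]
Total: 17 hits, 7 misses, 5 evictions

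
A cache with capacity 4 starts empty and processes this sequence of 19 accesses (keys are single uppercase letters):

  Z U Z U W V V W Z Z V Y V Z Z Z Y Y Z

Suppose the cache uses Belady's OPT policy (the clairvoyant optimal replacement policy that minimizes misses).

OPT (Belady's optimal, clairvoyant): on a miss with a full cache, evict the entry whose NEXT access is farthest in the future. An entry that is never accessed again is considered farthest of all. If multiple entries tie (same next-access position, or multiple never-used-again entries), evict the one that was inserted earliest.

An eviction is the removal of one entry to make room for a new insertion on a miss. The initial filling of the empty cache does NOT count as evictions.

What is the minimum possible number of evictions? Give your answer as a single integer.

Answer: 1

Derivation:
OPT (Belady) simulation (capacity=4):
  1. access Z: MISS. Cache: [Z]
  2. access U: MISS. Cache: [Z U]
  3. access Z: HIT. Next use of Z: step 9. Cache: [Z U]
  4. access U: HIT. Next use of U: never. Cache: [Z U]
  5. access W: MISS. Cache: [Z U W]
  6. access V: MISS. Cache: [Z U W V]
  7. access V: HIT. Next use of V: step 11. Cache: [Z U W V]
  8. access W: HIT. Next use of W: never. Cache: [Z U W V]
  9. access Z: HIT. Next use of Z: step 10. Cache: [Z U W V]
  10. access Z: HIT. Next use of Z: step 14. Cache: [Z U W V]
  11. access V: HIT. Next use of V: step 13. Cache: [Z U W V]
  12. access Y: MISS, evict U (next use: never). Cache: [Z W V Y]
  13. access V: HIT. Next use of V: never. Cache: [Z W V Y]
  14. access Z: HIT. Next use of Z: step 15. Cache: [Z W V Y]
  15. access Z: HIT. Next use of Z: step 16. Cache: [Z W V Y]
  16. access Z: HIT. Next use of Z: step 19. Cache: [Z W V Y]
  17. access Y: HIT. Next use of Y: step 18. Cache: [Z W V Y]
  18. access Y: HIT. Next use of Y: never. Cache: [Z W V Y]
  19. access Z: HIT. Next use of Z: never. Cache: [Z W V Y]
Total: 14 hits, 5 misses, 1 evictions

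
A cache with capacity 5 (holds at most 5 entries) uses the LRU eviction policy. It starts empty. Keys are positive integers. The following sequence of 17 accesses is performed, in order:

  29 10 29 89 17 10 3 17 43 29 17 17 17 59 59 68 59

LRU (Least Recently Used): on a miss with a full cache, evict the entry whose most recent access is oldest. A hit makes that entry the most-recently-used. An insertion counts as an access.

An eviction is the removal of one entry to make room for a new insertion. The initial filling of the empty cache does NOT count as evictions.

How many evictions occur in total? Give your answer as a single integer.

LRU simulation (capacity=5):
  1. access 29: MISS. Cache (LRU->MRU): [29]
  2. access 10: MISS. Cache (LRU->MRU): [29 10]
  3. access 29: HIT. Cache (LRU->MRU): [10 29]
  4. access 89: MISS. Cache (LRU->MRU): [10 29 89]
  5. access 17: MISS. Cache (LRU->MRU): [10 29 89 17]
  6. access 10: HIT. Cache (LRU->MRU): [29 89 17 10]
  7. access 3: MISS. Cache (LRU->MRU): [29 89 17 10 3]
  8. access 17: HIT. Cache (LRU->MRU): [29 89 10 3 17]
  9. access 43: MISS, evict 29. Cache (LRU->MRU): [89 10 3 17 43]
  10. access 29: MISS, evict 89. Cache (LRU->MRU): [10 3 17 43 29]
  11. access 17: HIT. Cache (LRU->MRU): [10 3 43 29 17]
  12. access 17: HIT. Cache (LRU->MRU): [10 3 43 29 17]
  13. access 17: HIT. Cache (LRU->MRU): [10 3 43 29 17]
  14. access 59: MISS, evict 10. Cache (LRU->MRU): [3 43 29 17 59]
  15. access 59: HIT. Cache (LRU->MRU): [3 43 29 17 59]
  16. access 68: MISS, evict 3. Cache (LRU->MRU): [43 29 17 59 68]
  17. access 59: HIT. Cache (LRU->MRU): [43 29 17 68 59]
Total: 8 hits, 9 misses, 4 evictions

Answer: 4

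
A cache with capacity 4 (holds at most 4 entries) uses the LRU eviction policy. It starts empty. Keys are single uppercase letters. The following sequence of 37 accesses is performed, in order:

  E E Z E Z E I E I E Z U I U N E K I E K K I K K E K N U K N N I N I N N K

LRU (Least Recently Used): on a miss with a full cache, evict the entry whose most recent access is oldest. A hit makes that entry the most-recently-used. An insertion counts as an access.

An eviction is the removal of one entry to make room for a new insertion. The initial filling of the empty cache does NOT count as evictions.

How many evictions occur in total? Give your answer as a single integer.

LRU simulation (capacity=4):
  1. access E: MISS. Cache (LRU->MRU): [E]
  2. access E: HIT. Cache (LRU->MRU): [E]
  3. access Z: MISS. Cache (LRU->MRU): [E Z]
  4. access E: HIT. Cache (LRU->MRU): [Z E]
  5. access Z: HIT. Cache (LRU->MRU): [E Z]
  6. access E: HIT. Cache (LRU->MRU): [Z E]
  7. access I: MISS. Cache (LRU->MRU): [Z E I]
  8. access E: HIT. Cache (LRU->MRU): [Z I E]
  9. access I: HIT. Cache (LRU->MRU): [Z E I]
  10. access E: HIT. Cache (LRU->MRU): [Z I E]
  11. access Z: HIT. Cache (LRU->MRU): [I E Z]
  12. access U: MISS. Cache (LRU->MRU): [I E Z U]
  13. access I: HIT. Cache (LRU->MRU): [E Z U I]
  14. access U: HIT. Cache (LRU->MRU): [E Z I U]
  15. access N: MISS, evict E. Cache (LRU->MRU): [Z I U N]
  16. access E: MISS, evict Z. Cache (LRU->MRU): [I U N E]
  17. access K: MISS, evict I. Cache (LRU->MRU): [U N E K]
  18. access I: MISS, evict U. Cache (LRU->MRU): [N E K I]
  19. access E: HIT. Cache (LRU->MRU): [N K I E]
  20. access K: HIT. Cache (LRU->MRU): [N I E K]
  21. access K: HIT. Cache (LRU->MRU): [N I E K]
  22. access I: HIT. Cache (LRU->MRU): [N E K I]
  23. access K: HIT. Cache (LRU->MRU): [N E I K]
  24. access K: HIT. Cache (LRU->MRU): [N E I K]
  25. access E: HIT. Cache (LRU->MRU): [N I K E]
  26. access K: HIT. Cache (LRU->MRU): [N I E K]
  27. access N: HIT. Cache (LRU->MRU): [I E K N]
  28. access U: MISS, evict I. Cache (LRU->MRU): [E K N U]
  29. access K: HIT. Cache (LRU->MRU): [E N U K]
  30. access N: HIT. Cache (LRU->MRU): [E U K N]
  31. access N: HIT. Cache (LRU->MRU): [E U K N]
  32. access I: MISS, evict E. Cache (LRU->MRU): [U K N I]
  33. access N: HIT. Cache (LRU->MRU): [U K I N]
  34. access I: HIT. Cache (LRU->MRU): [U K N I]
  35. access N: HIT. Cache (LRU->MRU): [U K I N]
  36. access N: HIT. Cache (LRU->MRU): [U K I N]
  37. access K: HIT. Cache (LRU->MRU): [U I N K]
Total: 27 hits, 10 misses, 6 evictions

Answer: 6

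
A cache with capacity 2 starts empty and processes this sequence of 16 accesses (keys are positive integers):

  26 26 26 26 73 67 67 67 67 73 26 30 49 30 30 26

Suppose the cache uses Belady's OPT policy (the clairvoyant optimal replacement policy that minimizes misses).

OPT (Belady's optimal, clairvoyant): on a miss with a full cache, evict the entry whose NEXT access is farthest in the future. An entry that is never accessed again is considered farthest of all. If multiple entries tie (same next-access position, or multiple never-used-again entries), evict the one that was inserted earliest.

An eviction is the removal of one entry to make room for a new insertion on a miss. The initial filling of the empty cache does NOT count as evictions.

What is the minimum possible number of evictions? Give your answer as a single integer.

Answer: 5

Derivation:
OPT (Belady) simulation (capacity=2):
  1. access 26: MISS. Cache: [26]
  2. access 26: HIT. Next use of 26: step 3. Cache: [26]
  3. access 26: HIT. Next use of 26: step 4. Cache: [26]
  4. access 26: HIT. Next use of 26: step 11. Cache: [26]
  5. access 73: MISS. Cache: [26 73]
  6. access 67: MISS, evict 26 (next use: step 11). Cache: [73 67]
  7. access 67: HIT. Next use of 67: step 8. Cache: [73 67]
  8. access 67: HIT. Next use of 67: step 9. Cache: [73 67]
  9. access 67: HIT. Next use of 67: never. Cache: [73 67]
  10. access 73: HIT. Next use of 73: never. Cache: [73 67]
  11. access 26: MISS, evict 73 (next use: never). Cache: [67 26]
  12. access 30: MISS, evict 67 (next use: never). Cache: [26 30]
  13. access 49: MISS, evict 26 (next use: step 16). Cache: [30 49]
  14. access 30: HIT. Next use of 30: step 15. Cache: [30 49]
  15. access 30: HIT. Next use of 30: never. Cache: [30 49]
  16. access 26: MISS, evict 30 (next use: never). Cache: [49 26]
Total: 9 hits, 7 misses, 5 evictions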